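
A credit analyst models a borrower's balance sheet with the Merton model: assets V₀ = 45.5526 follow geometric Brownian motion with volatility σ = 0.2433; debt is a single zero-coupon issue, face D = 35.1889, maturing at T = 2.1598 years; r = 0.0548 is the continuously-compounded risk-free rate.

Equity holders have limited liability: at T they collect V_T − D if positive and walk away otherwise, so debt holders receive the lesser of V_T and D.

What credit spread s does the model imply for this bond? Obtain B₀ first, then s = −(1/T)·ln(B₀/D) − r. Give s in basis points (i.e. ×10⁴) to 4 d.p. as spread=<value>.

spread=151.2790

d₁ = [ln(V₀/D) + (r + σ²/2)T] / (σ√T)
   = [ln(45.5526/35.1889) + (0.0548 + 0.5·0.2433²)·2.1598] / (0.2433·√2.1598)
   = [0.258137 + 0.182282] / 0.357560 = 1.231734
d₂ = d₁ − σ√T = 1.231734 − 0.357560 = 0.874174
N(d₁) = 0.890976,  N(d₂) = 0.808988,  e^(−rT) = 0.888379
E₀ = V₀·N(d₁) − D·e^(−rT)·N(d₂)
   = 45.5526·0.890976 − 35.1889·0.888379·0.808988 = 15.296422
B₀ = V₀ − E₀ = 45.5526 − 15.296422 = 30.256178
spread = −(1/T)·ln(B₀/D) − r = −(1/2.1598)·ln(30.256178/35.1889) − 0.0548 = 0.01512790
in basis points: 0.01512790 × 10⁴ = 151.2790 bp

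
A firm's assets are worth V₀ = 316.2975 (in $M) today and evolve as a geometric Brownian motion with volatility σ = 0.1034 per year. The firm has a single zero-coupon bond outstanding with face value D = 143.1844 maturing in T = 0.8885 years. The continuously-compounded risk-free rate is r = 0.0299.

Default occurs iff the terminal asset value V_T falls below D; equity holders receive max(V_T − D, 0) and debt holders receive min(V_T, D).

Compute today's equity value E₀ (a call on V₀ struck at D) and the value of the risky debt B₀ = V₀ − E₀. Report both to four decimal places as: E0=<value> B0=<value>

E0=176.8669 B0=139.4306

d₁ = [ln(V₀/D) + (r + σ²/2)T] / (σ√T)
   = [ln(316.2975/143.1844) + (0.0299 + 0.5·0.1034²)·0.8885] / (0.1034·√0.8885)
   = [0.792550 + 0.031316] / 0.097465 = 8.452929
d₂ = d₁ − σ√T = 8.452929 − 0.097465 = 8.355464
N(d₁) = 1.000000,  N(d₂) = 1.000000,  e^(−rT) = 0.973784
E₀ = V₀·N(d₁) − D·e^(−rT)·N(d₂)
   = 316.2975·1.000000 − 143.1844·0.973784·1.000000 = 176.866876
B₀ = V₀ − E₀ = 316.2975 − 176.866876 = 139.430624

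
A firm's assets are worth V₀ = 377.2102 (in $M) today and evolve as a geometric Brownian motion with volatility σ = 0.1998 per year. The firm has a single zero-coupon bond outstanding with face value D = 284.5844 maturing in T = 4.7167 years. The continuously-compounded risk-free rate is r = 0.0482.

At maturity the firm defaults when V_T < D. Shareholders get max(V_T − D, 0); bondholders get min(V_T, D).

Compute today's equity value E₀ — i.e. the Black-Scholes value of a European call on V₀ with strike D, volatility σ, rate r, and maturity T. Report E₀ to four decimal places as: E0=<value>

E0=157.8980

d₁ = [ln(V₀/D) + (r + σ²/2)T] / (σ√T)
   = [ln(377.2102/284.5844) + (0.0482 + 0.5·0.1998²)·4.7167] / (0.1998·√4.7167)
   = [0.281773 + 0.321490] / 0.433925 = 1.390248
d₂ = d₁ − σ√T = 1.390248 − 0.433925 = 0.956323
N(d₁) = 0.917773,  N(d₂) = 0.830545,  e^(−rT) = 0.796646
E₀ = V₀·N(d₁) − D·e^(−rT)·N(d₂)
   = 377.2102·0.917773 − 284.5844·0.796646·0.830545 = 157.897953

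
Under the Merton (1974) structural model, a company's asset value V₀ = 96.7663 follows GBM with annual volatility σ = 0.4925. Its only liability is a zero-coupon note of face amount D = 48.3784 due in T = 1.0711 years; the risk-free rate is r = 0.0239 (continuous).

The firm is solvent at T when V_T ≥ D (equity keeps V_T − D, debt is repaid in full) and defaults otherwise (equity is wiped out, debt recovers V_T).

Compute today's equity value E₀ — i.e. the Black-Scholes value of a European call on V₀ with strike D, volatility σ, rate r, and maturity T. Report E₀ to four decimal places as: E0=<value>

d₁ = [ln(V₀/D) + (r + σ²/2)T] / (σ√T)
   = [ln(96.7663/48.3784) + (0.0239 + 0.5·0.4925²)·1.0711] / (0.4925·√1.0711)
   = [0.693245 + 0.155500] / 0.509708 = 1.665161
d₂ = d₁ − σ√T = 1.665161 − 0.509708 = 1.155454
N(d₁) = 0.952060,  N(d₂) = 0.876048,  e^(−rT) = 0.974726
E₀ = V₀·N(d₁) − D·e^(−rT)·N(d₂)
   = 96.7663·0.952060 − 48.3784·0.974726·0.876048 = 50.816687

E0=50.8167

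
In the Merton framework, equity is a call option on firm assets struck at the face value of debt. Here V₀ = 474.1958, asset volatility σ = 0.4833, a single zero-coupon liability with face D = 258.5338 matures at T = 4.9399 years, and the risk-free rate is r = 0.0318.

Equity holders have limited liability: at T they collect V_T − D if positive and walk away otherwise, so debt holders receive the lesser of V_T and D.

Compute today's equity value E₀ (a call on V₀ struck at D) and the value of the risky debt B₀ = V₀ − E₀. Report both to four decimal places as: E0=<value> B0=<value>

d₁ = [ln(V₀/D) + (r + σ²/2)T] / (σ√T)
   = [ln(474.1958/258.5338) + (0.0318 + 0.5·0.4833²)·4.9399] / (0.4833·√4.9399)
   = [0.606594 + 0.734017] / 1.074177 = 1.248035
d₂ = d₁ − σ√T = 1.248035 − 1.074177 = 0.173858
N(d₁) = 0.893991,  N(d₂) = 0.569012,  e^(−rT) = 0.854628
E₀ = V₀·N(d₁) − D·e^(−rT)·N(d₂)
   = 474.1958·0.893991 − 258.5338·0.854628·0.569012 = 298.203492
B₀ = V₀ − E₀ = 474.1958 − 298.203492 = 175.992308

E0=298.2035 B0=175.9923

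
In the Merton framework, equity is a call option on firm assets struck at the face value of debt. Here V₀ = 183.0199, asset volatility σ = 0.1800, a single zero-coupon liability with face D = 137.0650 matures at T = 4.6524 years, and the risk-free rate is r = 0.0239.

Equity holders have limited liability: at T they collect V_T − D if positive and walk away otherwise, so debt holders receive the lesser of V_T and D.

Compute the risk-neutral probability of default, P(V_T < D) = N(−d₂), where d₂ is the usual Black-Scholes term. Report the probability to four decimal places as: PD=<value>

d₁ = [ln(V₀/D) + (r + σ²/2)T] / (σ√T)
   = [ln(183.0199/137.0650) + (0.0239 + 0.5·0.1800²)·4.6524] / (0.1800·√4.6524)
   = [0.289140 + 0.186561] / 0.388250 = 1.225245
d₂ = d₁ − σ√T = 1.225245 − 0.388250 = 0.836995
risk-neutral PD = N(−d₂) = N(-0.836995) = 0.201298

PD=0.2013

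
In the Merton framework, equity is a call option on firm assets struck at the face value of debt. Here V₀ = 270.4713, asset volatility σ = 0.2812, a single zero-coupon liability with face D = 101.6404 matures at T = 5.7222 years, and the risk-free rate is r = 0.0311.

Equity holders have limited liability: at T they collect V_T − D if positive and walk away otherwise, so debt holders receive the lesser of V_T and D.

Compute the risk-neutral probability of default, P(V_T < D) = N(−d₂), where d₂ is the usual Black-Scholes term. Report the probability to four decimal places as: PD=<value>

PD=0.0833

d₁ = [ln(V₀/D) + (r + σ²/2)T] / (σ√T)
   = [ln(270.4713/101.6404) + (0.0311 + 0.5·0.2812²)·5.7222] / (0.2812·√5.7222)
   = [0.978725 + 0.404197] / 0.672662 = 2.055895
d₂ = d₁ − σ√T = 2.055895 − 0.672662 = 1.383233
risk-neutral PD = N(−d₂) = N(-1.383233) = 0.083297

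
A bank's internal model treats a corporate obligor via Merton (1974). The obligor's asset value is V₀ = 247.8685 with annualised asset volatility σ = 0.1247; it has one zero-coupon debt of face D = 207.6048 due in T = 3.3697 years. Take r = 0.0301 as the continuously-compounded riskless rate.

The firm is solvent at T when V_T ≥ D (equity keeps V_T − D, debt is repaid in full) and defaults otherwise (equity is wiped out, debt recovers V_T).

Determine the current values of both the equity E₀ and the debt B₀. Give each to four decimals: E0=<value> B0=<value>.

E0=62.9475 B0=184.9210

d₁ = [ln(V₀/D) + (r + σ²/2)T] / (σ√T)
   = [ln(247.8685/207.6048) + (0.0301 + 0.5·0.1247²)·3.3697] / (0.1247·√3.3697)
   = [0.177262 + 0.127628] / 0.228909 = 1.331927
d₂ = d₁ − σ√T = 1.331927 − 0.228909 = 1.103019
N(d₁) = 0.908558,  N(d₂) = 0.864991,  e^(−rT) = 0.903546
E₀ = V₀·N(d₁) − D·e^(−rT)·N(d₂)
   = 247.8685·0.908558 − 207.6048·0.903546·0.864991 = 62.947517
B₀ = V₀ − E₀ = 247.8685 − 62.947517 = 184.920983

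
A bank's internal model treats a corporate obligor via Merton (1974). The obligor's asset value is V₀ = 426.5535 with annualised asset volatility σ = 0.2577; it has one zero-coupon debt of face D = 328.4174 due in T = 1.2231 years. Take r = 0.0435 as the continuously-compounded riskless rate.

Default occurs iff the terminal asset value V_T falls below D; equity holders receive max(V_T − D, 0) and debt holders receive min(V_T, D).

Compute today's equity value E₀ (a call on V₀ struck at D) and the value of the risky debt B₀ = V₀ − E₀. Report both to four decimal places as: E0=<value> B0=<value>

d₁ = [ln(V₀/D) + (r + σ²/2)T] / (σ√T)
   = [ln(426.5535/328.4174) + (0.0435 + 0.5·0.2577²)·1.2231] / (0.2577·√1.2231)
   = [0.261452 + 0.093817] / 0.285000 = 1.246559
d₂ = d₁ − σ√T = 1.246559 − 0.285000 = 0.961559
N(d₁) = 0.893720,  N(d₂) = 0.831864,  e^(−rT) = 0.948186
E₀ = V₀·N(d₁) − D·e^(−rT)·N(d₂)
   = 426.5535·0.893720 − 328.4174·0.948186·0.831864 = 122.176422
B₀ = V₀ − E₀ = 426.5535 − 122.176422 = 304.377078

E0=122.1764 B0=304.3771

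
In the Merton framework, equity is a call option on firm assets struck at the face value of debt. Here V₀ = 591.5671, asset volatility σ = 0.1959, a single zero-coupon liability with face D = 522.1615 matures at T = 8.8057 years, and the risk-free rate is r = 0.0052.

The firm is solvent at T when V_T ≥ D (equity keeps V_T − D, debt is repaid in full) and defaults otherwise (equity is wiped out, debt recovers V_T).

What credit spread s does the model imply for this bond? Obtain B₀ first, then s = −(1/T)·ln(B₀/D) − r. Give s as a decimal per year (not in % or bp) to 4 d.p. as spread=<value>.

d₁ = [ln(V₀/D) + (r + σ²/2)T] / (σ√T)
   = [ln(591.5671/522.1615) + (0.0052 + 0.5·0.1959²)·8.8057] / (0.1959·√8.8057)
   = [0.124798 + 0.214757] / 0.581321 = 0.584109
d₂ = d₁ − σ√T = 0.584109 − 0.581321 = 0.002788
N(d₁) = 0.720427,  N(d₂) = 0.501112,  e^(−rT) = 0.955243
E₀ = V₀·N(d₁) − D·e^(−rT)·N(d₂)
   = 591.5671·0.720427 − 522.1615·0.955243·0.501112 = 176.230410
B₀ = V₀ − E₀ = 591.5671 − 176.230410 = 415.336690
spread = −(1/T)·ln(B₀/D) − r = −(1/8.8057)·ln(415.336690/522.1615) − 0.0052 = 0.02079310

spread=0.0208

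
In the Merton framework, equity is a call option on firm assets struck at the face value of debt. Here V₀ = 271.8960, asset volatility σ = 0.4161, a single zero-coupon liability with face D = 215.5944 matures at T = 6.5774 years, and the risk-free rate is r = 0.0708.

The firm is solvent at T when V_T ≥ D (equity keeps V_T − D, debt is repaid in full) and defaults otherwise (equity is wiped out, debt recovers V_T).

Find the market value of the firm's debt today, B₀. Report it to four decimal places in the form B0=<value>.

B0=106.0991

d₁ = [ln(V₀/D) + (r + σ²/2)T] / (σ√T)
   = [ln(271.8960/215.5944) + (0.0708 + 0.5·0.4161²)·6.5774] / (0.4161·√6.5774)
   = [0.232021 + 1.035083] / 1.067148 = 1.187373
d₂ = d₁ − σ√T = 1.187373 − 1.067148 = 0.120225
N(d₁) = 0.882460,  N(d₂) = 0.547847,  e^(−rT) = 0.627708
E₀ = V₀·N(d₁) − D·e^(−rT)·N(d₂)
   = 271.8960·0.882460 − 215.5944·0.627708·0.547847 = 165.796889
B₀ = V₀ − E₀ = 271.8960 − 165.796889 = 106.099111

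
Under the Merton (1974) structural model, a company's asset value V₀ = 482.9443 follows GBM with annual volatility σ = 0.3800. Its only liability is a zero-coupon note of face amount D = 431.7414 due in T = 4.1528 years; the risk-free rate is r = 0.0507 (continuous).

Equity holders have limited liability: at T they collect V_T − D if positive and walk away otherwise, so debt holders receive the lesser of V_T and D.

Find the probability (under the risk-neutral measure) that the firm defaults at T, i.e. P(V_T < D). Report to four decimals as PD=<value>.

PD=0.4883

d₁ = [ln(V₀/D) + (r + σ²/2)T] / (σ√T)
   = [ln(482.9443/431.7414) + (0.0507 + 0.5·0.3800²)·4.1528] / (0.3800·√4.1528)
   = [0.112075 + 0.510379] / 0.774380 = 0.803809
d₂ = d₁ − σ√T = 0.803809 − 0.774380 = 0.029429
risk-neutral PD = N(−d₂) = N(-0.029429) = 0.488261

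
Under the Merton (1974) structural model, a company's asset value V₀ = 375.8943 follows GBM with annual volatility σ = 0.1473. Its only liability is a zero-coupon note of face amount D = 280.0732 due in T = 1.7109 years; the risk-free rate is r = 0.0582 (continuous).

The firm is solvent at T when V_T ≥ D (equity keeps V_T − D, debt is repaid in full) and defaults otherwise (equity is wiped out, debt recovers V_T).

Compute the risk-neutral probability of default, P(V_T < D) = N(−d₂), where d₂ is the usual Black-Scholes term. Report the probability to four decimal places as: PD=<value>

d₁ = [ln(V₀/D) + (r + σ²/2)T] / (σ√T)
   = [ln(375.8943/280.0732) + (0.0582 + 0.5·0.1473²)·1.7109] / (0.1473·√1.7109)
   = [0.294257 + 0.118135] / 0.192670 = 2.140403
d₂ = d₁ − σ√T = 2.140403 − 0.192670 = 1.947732
risk-neutral PD = N(−d₂) = N(-1.947732) = 0.025723

PD=0.0257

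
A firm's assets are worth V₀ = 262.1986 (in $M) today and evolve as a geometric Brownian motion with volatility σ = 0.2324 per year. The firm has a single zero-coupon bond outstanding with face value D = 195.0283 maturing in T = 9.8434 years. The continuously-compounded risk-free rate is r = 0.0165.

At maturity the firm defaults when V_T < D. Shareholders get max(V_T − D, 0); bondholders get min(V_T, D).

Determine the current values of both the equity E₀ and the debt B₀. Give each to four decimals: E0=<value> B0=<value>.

d₁ = [ln(V₀/D) + (r + σ²/2)T] / (σ√T)
   = [ln(262.1986/195.0283) + (0.0165 + 0.5·0.2324²)·9.8434] / (0.2324·√9.8434)
   = [0.295958 + 0.428236] / 0.729136 = 0.993221
d₂ = d₁ − σ√T = 0.993221 − 0.729136 = 0.264085
N(d₁) = 0.839699,  N(d₂) = 0.604143,  e^(−rT) = 0.850087
E₀ = V₀·N(d₁) − D·e^(−rT)·N(d₂)
   = 262.1986·0.839699 − 195.0283·0.850087·0.604143 = 120.006384
B₀ = V₀ − E₀ = 262.1986 − 120.006384 = 142.192216

E0=120.0064 B0=142.1922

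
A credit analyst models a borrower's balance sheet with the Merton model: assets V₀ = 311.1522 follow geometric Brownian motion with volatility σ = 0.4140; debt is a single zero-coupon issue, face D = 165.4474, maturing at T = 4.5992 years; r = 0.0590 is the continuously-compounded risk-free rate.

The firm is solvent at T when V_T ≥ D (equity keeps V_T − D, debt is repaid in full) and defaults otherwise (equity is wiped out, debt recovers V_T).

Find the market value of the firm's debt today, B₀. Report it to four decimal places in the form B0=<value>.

B0=112.8050

d₁ = [ln(V₀/D) + (r + σ²/2)T] / (σ√T)
   = [ln(311.1522/165.4474) + (0.0590 + 0.5·0.4140²)·4.5992] / (0.4140·√4.5992)
   = [0.631629 + 0.665495] / 0.887854 = 1.460966
d₂ = d₁ − σ√T = 1.460966 − 0.887854 = 0.573112
N(d₁) = 0.927988,  N(d₂) = 0.716715,  e^(−rT) = 0.762347
E₀ = V₀·N(d₁) − D·e^(−rT)·N(d₂)
   = 311.1522·0.927988 − 165.4474·0.762347·0.716715 = 198.347186
B₀ = V₀ − E₀ = 311.1522 − 198.347186 = 112.805014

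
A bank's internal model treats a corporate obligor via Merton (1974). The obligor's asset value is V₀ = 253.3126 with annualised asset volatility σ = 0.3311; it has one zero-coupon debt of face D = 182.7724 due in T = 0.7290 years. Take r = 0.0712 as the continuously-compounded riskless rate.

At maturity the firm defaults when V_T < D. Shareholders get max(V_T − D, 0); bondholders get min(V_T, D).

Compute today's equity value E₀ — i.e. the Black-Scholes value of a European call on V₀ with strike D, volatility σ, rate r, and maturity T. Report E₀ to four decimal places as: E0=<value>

d₁ = [ln(V₀/D) + (r + σ²/2)T] / (σ√T)
   = [ln(253.3126/182.7724) + (0.0712 + 0.5·0.3311²)·0.7290] / (0.3311·√0.7290)
   = [0.326383 + 0.091864] / 0.282698 = 1.479481
d₂ = d₁ − σ√T = 1.479481 − 0.282698 = 1.196783
N(d₁) = 0.930494,  N(d₂) = 0.884304,  e^(−rT) = 0.949419
E₀ = V₀·N(d₁) − D·e^(−rT)·N(d₂)
   = 253.3126·0.930494 − 182.7724·0.949419·0.884304 = 82.254628

E0=82.2546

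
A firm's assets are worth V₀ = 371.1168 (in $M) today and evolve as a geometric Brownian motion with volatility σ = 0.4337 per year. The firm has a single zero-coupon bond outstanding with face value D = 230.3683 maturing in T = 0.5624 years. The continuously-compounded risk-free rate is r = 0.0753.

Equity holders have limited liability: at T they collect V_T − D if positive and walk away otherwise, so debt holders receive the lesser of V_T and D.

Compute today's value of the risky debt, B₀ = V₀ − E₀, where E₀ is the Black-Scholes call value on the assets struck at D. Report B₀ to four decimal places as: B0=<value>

d₁ = [ln(V₀/D) + (r + σ²/2)T] / (σ√T)
   = [ln(371.1168/230.3683) + (0.0753 + 0.5·0.4337²)·0.5624] / (0.4337·√0.5624)
   = [0.476838 + 0.095241] / 0.325246 = 1.758910
d₂ = d₁ − σ√T = 1.758910 − 0.325246 = 1.433664
N(d₁) = 0.960704,  N(d₂) = 0.924166,  e^(−rT) = 0.958535
E₀ = V₀·N(d₁) − D·e^(−rT)·N(d₂)
   = 371.1168·0.960704 − 230.3683·0.958535·0.924166 = 152.462458
B₀ = V₀ − E₀ = 371.1168 − 152.462458 = 218.654342

B0=218.6543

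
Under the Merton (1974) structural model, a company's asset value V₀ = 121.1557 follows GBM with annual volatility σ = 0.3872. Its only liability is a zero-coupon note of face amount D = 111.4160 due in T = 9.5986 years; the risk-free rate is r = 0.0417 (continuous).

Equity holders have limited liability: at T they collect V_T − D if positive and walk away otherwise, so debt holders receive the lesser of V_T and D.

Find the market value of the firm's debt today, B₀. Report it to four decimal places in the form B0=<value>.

B0=50.6478

d₁ = [ln(V₀/D) + (r + σ²/2)T] / (σ√T)
   = [ln(121.1557/111.4160) + (0.0417 + 0.5·0.3872²)·9.5986] / (0.3872·√9.5986)
   = [0.083806 + 1.119791] / 1.199608 = 1.003325
d₂ = d₁ − σ√T = 1.003325 − 1.199608 = -0.196283
N(d₁) = 0.842148,  N(d₂) = 0.422194,  e^(−rT) = 0.670145
E₀ = V₀·N(d₁) − D·e^(−rT)·N(d₂)
   = 121.1557·0.842148 − 111.4160·0.670145·0.422194 = 70.507948
B₀ = V₀ − E₀ = 121.1557 − 70.507948 = 50.647752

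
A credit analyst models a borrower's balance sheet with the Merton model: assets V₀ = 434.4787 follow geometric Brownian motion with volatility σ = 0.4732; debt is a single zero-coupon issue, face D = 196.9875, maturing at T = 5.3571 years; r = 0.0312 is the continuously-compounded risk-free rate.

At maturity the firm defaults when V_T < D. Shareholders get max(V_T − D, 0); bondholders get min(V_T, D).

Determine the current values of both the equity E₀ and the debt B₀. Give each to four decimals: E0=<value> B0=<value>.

E0=296.1214 B0=138.3573

d₁ = [ln(V₀/D) + (r + σ²/2)T] / (σ√T)
   = [ln(434.4787/196.9875) + (0.0312 + 0.5·0.4732²)·5.3571] / (0.4732·√5.3571)
   = [0.791007 + 0.766918] / 1.095241 = 1.422449
d₂ = d₁ − σ√T = 1.422449 − 1.095241 = 0.327208
N(d₁) = 0.922552,  N(d₂) = 0.628245,  e^(−rT) = 0.846080
E₀ = V₀·N(d₁) − D·e^(−rT)·N(d₂)
   = 434.4787·0.922552 − 196.9875·0.846080·0.628245 = 296.121432
B₀ = V₀ − E₀ = 434.4787 − 296.121432 = 138.357268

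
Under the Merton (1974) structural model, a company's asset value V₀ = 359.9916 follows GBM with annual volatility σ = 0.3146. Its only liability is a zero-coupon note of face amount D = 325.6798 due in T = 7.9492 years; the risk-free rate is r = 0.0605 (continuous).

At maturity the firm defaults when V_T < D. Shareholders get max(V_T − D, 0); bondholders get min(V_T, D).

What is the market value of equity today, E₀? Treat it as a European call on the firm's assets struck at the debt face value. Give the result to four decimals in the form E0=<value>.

E0=193.5030

d₁ = [ln(V₀/D) + (r + σ²/2)T] / (σ√T)
   = [ln(359.9916/325.6798) + (0.0605 + 0.5·0.3146²)·7.9492] / (0.3146·√7.9492)
   = [0.100166 + 0.874305] / 0.886993 = 1.098623
d₂ = d₁ − σ√T = 1.098623 − 0.886993 = 0.211629
N(d₁) = 0.864034,  N(d₂) = 0.583802,  e^(−rT) = 0.618210
E₀ = V₀·N(d₁) − D·e^(−rT)·N(d₂)
   = 359.9916·0.864034 − 325.6798·0.618210·0.583802 = 193.503013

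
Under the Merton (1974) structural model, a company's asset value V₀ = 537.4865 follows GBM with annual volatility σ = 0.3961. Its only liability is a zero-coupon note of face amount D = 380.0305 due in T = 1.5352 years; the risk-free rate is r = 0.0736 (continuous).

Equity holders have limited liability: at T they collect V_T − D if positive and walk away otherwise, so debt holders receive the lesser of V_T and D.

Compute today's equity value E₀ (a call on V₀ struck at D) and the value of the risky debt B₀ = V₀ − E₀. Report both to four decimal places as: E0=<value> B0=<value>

d₁ = [ln(V₀/D) + (r + σ²/2)T] / (σ√T)
   = [ln(537.4865/380.0305) + (0.0736 + 0.5·0.3961²)·1.5352] / (0.3961·√1.5352)
   = [0.346652 + 0.233423] / 0.490781 = 1.181945
d₂ = d₁ − σ√T = 1.181945 − 0.490781 = 0.691165
N(d₁) = 0.881386,  N(d₂) = 0.755269,  e^(−rT) = 0.893159
E₀ = V₀·N(d₁) − D·e^(−rT)·N(d₂)
   = 537.4865·0.881386 − 380.0305·0.893159·0.755269 = 217.374060
B₀ = V₀ − E₀ = 537.4865 − 217.374060 = 320.112440

E0=217.3741 B0=320.1124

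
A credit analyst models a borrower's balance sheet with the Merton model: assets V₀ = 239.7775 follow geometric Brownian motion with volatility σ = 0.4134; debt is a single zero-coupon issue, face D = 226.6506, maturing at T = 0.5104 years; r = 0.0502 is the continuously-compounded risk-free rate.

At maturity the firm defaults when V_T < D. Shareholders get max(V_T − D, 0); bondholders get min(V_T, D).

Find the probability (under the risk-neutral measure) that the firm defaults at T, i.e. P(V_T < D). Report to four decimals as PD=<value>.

PD=0.4484

d₁ = [ln(V₀/D) + (r + σ²/2)T] / (σ√T)
   = [ln(239.7775/226.6506) + (0.0502 + 0.5·0.4134²)·0.5104] / (0.4134·√0.5104)
   = [0.056302 + 0.069236] / 0.295342 = 0.425057
d₂ = d₁ − σ√T = 0.425057 − 0.295342 = 0.129715
risk-neutral PD = N(−d₂) = N(-0.129715) = 0.448396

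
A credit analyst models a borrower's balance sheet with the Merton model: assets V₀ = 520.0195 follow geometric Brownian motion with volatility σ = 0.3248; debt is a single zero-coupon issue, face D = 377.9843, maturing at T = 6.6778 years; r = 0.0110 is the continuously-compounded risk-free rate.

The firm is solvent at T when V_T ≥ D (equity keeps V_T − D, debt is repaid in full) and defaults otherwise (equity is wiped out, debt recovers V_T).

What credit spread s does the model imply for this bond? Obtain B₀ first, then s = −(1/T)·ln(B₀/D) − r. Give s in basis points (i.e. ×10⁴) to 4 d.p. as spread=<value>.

spread=340.3709

d₁ = [ln(V₀/D) + (r + σ²/2)T] / (σ√T)
   = [ln(520.0195/377.9843) + (0.0110 + 0.5·0.3248²)·6.6778] / (0.3248·√6.6778)
   = [0.319014 + 0.425693] / 0.839330 = 0.887264
d₂ = d₁ − σ√T = 0.887264 − 0.839330 = 0.047934
N(d₁) = 0.812531,  N(d₂) = 0.519115,  e^(−rT) = 0.929177
E₀ = V₀·N(d₁) − D·e^(−rT)·N(d₂)
   = 520.0195·0.812531 − 377.9843·0.929177·0.519115 = 240.211409
B₀ = V₀ − E₀ = 520.0195 − 240.211409 = 279.808091
spread = −(1/T)·ln(B₀/D) − r = −(1/6.6778)·ln(279.808091/377.9843) − 0.0110 = 0.03403709
in basis points: 0.03403709 × 10⁴ = 340.3709 bp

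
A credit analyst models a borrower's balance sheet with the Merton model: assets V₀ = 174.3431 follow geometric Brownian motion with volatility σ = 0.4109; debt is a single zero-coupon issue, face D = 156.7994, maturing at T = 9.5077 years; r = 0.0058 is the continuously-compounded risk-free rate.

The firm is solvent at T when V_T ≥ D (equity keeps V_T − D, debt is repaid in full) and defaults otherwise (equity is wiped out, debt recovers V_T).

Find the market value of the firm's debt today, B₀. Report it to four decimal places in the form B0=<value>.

B0=84.4061

d₁ = [ln(V₀/D) + (r + σ²/2)T] / (σ√T)
   = [ln(174.3431/156.7994) + (0.0058 + 0.5·0.4109²)·9.5077] / (0.4109·√9.5077)
   = [0.106058 + 0.857779] / 1.266992 = 0.760729
d₂ = d₁ − σ√T = 0.760729 − 1.266992 = -0.506263
N(d₁) = 0.776590,  N(d₂) = 0.306336,  e^(−rT) = 0.946348
E₀ = V₀·N(d₁) − D·e^(−rT)·N(d₂)
   = 174.3431·0.776590 − 156.7994·0.946348·0.306336 = 89.936968
B₀ = V₀ − E₀ = 174.3431 − 89.936968 = 84.406132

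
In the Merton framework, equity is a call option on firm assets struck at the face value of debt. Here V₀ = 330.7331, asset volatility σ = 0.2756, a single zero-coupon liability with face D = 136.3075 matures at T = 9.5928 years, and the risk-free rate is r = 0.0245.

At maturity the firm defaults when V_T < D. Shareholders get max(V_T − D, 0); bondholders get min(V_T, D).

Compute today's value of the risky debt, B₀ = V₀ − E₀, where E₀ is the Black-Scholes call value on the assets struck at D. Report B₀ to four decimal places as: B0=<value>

d₁ = [ln(V₀/D) + (r + σ²/2)T] / (σ√T)
   = [ln(330.7331/136.3075) + (0.0245 + 0.5·0.2756²)·9.5928] / (0.2756·√9.5928)
   = [0.886398 + 0.599336] / 0.853595 = 1.740561
d₂ = d₁ − σ√T = 1.740561 − 0.853595 = 0.886966
N(d₁) = 0.959120,  N(d₂) = 0.812451,  e^(−rT) = 0.790552
E₀ = V₀·N(d₁) − D·e^(−rT)·N(d₂)
   = 330.7331·0.959120 − 136.3075·0.790552·0.812451 = 229.664347
B₀ = V₀ − E₀ = 330.7331 − 229.664347 = 101.068753

B0=101.0688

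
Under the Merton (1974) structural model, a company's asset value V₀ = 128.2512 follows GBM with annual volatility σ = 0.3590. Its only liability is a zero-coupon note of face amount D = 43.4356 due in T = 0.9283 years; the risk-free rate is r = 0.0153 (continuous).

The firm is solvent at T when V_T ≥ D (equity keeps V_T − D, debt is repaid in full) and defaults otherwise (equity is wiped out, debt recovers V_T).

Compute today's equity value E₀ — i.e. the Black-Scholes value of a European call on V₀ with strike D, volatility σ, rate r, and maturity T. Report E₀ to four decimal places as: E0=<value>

d₁ = [ln(V₀/D) + (r + σ²/2)T] / (σ√T)
   = [ln(128.2512/43.4356) + (0.0153 + 0.5·0.3590²)·0.9283] / (0.3590·√0.9283)
   = [1.082711 + 0.074023] / 0.345890 = 3.344222
d₂ = d₁ − σ√T = 3.344222 − 0.345890 = 2.998331
N(d₁) = 0.999587,  N(d₂) = 0.998643,  e^(−rT) = 0.985897
E₀ = V₀·N(d₁) − D·e^(−rT)·N(d₂)
   = 128.2512·0.999587 − 43.4356·0.985897·0.998643 = 85.433367

E0=85.4334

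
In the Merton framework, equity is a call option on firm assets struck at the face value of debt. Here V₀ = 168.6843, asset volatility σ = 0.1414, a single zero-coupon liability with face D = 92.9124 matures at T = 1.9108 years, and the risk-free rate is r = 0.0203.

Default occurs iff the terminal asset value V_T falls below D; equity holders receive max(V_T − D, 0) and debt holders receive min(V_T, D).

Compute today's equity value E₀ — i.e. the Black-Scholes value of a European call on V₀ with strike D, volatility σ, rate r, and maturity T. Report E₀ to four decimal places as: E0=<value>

d₁ = [ln(V₀/D) + (r + σ²/2)T] / (σ√T)
   = [ln(168.6843/92.9124) + (0.0203 + 0.5·0.1414²)·1.9108] / (0.1414·√1.9108)
   = [0.596372 + 0.057891] / 0.195460 = 3.347307
d₂ = d₁ − σ√T = 3.347307 − 0.195460 = 3.151847
N(d₁) = 0.999592,  N(d₂) = 0.999189,  e^(−rT) = 0.961953
E₀ = V₀·N(d₁) − D·e^(−rT)·N(d₂)
   = 168.6843·0.999592 − 92.9124·0.961953·0.999189 = 79.310578

E0=79.3106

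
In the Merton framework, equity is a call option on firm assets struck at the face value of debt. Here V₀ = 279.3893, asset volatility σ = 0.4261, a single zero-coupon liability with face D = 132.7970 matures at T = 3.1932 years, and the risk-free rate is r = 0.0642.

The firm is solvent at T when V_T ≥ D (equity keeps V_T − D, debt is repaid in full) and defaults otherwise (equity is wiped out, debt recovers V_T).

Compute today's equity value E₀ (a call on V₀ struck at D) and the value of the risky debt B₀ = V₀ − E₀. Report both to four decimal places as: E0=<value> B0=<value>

E0=177.6336 B0=101.7557

d₁ = [ln(V₀/D) + (r + σ²/2)T] / (σ√T)
   = [ln(279.3893/132.7970) + (0.0642 + 0.5·0.4261²)·3.1932] / (0.4261·√3.1932)
   = [0.743785 + 0.494884] / 0.761421 = 1.626786
d₂ = d₁ − σ√T = 1.626786 − 0.761421 = 0.865366
N(d₁) = 0.948109,  N(d₂) = 0.806581,  e^(−rT) = 0.814645
E₀ = V₀·N(d₁) − D·e^(−rT)·N(d₂)
   = 279.3893·0.948109 − 132.7970·0.814645·0.806581 = 177.633619
B₀ = V₀ − E₀ = 279.3893 − 177.633619 = 101.755681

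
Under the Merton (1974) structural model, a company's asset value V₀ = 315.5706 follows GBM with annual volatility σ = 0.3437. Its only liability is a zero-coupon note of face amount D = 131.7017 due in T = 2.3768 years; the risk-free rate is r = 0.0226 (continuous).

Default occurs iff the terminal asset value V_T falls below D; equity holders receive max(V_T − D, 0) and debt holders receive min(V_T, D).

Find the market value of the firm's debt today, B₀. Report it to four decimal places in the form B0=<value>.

B0=123.1597

d₁ = [ln(V₀/D) + (r + σ²/2)T] / (σ√T)
   = [ln(315.5706/131.7017) + (0.0226 + 0.5·0.3437²)·2.3768] / (0.3437·√2.3768)
   = [0.873843 + 0.194101] / 0.529878 = 2.015453
d₂ = d₁ − σ√T = 2.015453 − 0.529878 = 1.485575
N(d₁) = 0.978071,  N(d₂) = 0.931304,  e^(−rT) = 0.947702
E₀ = V₀·N(d₁) − D·e^(−rT)·N(d₂)
   = 315.5706·0.978071 − 131.7017·0.947702·0.931304 = 192.410865
B₀ = V₀ − E₀ = 315.5706 − 192.410865 = 123.159735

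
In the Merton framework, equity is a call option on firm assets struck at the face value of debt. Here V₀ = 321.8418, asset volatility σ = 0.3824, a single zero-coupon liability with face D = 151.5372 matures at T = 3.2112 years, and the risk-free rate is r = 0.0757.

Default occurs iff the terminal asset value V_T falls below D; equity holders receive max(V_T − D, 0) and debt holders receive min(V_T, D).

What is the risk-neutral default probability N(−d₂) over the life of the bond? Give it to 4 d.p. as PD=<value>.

d₁ = [ln(V₀/D) + (r + σ²/2)T] / (σ√T)
   = [ln(321.8418/151.5372) + (0.0757 + 0.5·0.3824²)·3.2112] / (0.3824·√3.2112)
   = [0.753229 + 0.477874] / 0.685254 = 1.796565
d₂ = d₁ − σ√T = 1.796565 − 0.685254 = 1.111311
risk-neutral PD = N(−d₂) = N(-1.111311) = 0.133217

PD=0.1332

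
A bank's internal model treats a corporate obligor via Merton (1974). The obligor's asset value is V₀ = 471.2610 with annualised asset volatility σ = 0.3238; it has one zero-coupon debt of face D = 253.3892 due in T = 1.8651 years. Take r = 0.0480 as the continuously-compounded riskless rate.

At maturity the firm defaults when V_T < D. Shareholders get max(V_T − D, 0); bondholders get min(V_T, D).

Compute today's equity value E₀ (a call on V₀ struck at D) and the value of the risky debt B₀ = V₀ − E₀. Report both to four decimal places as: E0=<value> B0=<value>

E0=242.8623 B0=228.3987

d₁ = [ln(V₀/D) + (r + σ²/2)T] / (σ√T)
   = [ln(471.2610/253.3892) + (0.0480 + 0.5·0.3238²)·1.8651] / (0.3238·√1.8651)
   = [0.620485 + 0.187299] / 0.442209 = 1.826702
d₂ = d₁ − σ√T = 1.826702 − 0.442209 = 1.384493
N(d₁) = 0.966128,  N(d₂) = 0.916896,  e^(−rT) = 0.914366
E₀ = V₀·N(d₁) − D·e^(−rT)·N(d₂)
   = 471.2610·0.966128 − 253.3892·0.914366·0.916896 = 242.862300
B₀ = V₀ − E₀ = 471.2610 − 242.862300 = 228.398700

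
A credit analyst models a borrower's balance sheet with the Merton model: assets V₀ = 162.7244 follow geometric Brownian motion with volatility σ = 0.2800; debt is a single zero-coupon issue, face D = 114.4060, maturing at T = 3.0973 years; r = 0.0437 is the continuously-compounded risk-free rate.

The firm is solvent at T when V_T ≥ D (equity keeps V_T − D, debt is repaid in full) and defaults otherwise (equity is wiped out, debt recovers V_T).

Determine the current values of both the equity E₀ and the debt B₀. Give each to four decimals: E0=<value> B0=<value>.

E0=68.0394 B0=94.6850

d₁ = [ln(V₀/D) + (r + σ²/2)T] / (σ√T)
   = [ln(162.7244/114.4060) + (0.0437 + 0.5·0.2800²)·3.0973] / (0.2800·√3.0973)
   = [0.352304 + 0.256766] / 0.492776 = 1.235999
d₂ = d₁ − σ√T = 1.235999 − 0.492776 = 0.743222
N(d₁) = 0.891770,  N(d₂) = 0.771326,  e^(−rT) = 0.873408
E₀ = V₀·N(d₁) − D·e^(−rT)·N(d₂)
   = 162.7244·0.891770 − 114.4060·0.873408·0.771326 = 68.039430
B₀ = V₀ − E₀ = 162.7244 − 68.039430 = 94.684970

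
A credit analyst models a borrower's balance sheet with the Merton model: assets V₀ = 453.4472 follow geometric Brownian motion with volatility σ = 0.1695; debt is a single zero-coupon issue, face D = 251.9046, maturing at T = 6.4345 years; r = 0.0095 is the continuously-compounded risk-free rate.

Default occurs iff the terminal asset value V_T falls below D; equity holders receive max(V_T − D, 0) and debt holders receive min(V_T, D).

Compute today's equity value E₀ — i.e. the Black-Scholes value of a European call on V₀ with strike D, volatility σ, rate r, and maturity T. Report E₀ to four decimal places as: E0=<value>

E0=220.4560

d₁ = [ln(V₀/D) + (r + σ²/2)T] / (σ√T)
   = [ln(453.4472/251.9046) + (0.0095 + 0.5·0.1695²)·6.4345] / (0.1695·√6.4345)
   = [0.587828 + 0.153560] / 0.429959 = 1.724324
d₂ = d₁ − σ√T = 1.724324 − 0.429959 = 1.294364
N(d₁) = 0.957675,  N(d₂) = 0.902230,  e^(−rT) = 0.940703
E₀ = V₀·N(d₁) − D·e^(−rT)·N(d₂)
   = 453.4472·0.957675 − 251.9046·0.940703·0.902230 = 220.455997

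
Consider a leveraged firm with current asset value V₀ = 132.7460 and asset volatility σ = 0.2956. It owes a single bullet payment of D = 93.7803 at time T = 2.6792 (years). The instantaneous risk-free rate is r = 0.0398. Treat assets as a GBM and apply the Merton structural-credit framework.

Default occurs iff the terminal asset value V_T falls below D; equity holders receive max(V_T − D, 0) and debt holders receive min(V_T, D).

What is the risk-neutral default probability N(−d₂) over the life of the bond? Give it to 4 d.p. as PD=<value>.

d₁ = [ln(V₀/D) + (r + σ²/2)T] / (σ√T)
   = [ln(132.7460/93.7803) + (0.0398 + 0.5·0.2956²)·2.6792] / (0.2956·√2.6792)
   = [0.347483 + 0.223686] / 0.483846 = 1.180476
d₂ = d₁ − σ√T = 1.180476 − 0.483846 = 0.696630
risk-neutral PD = N(−d₂) = N(-0.696630) = 0.243017

PD=0.2430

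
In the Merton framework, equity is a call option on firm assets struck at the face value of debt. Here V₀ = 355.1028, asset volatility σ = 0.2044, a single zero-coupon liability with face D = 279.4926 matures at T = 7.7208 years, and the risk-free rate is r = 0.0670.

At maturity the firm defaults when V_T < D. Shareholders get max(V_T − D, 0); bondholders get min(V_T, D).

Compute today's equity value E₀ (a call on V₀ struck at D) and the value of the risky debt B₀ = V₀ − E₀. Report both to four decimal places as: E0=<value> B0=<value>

d₁ = [ln(V₀/D) + (r + σ²/2)T] / (σ√T)
   = [ln(355.1028/279.4926) + (0.0670 + 0.5·0.2044²)·7.7208] / (0.2044·√7.7208)
   = [0.239432 + 0.678579] / 0.567953 = 1.616350
d₂ = d₁ − σ√T = 1.616350 − 0.567953 = 1.048398
N(d₁) = 0.946991,  N(d₂) = 0.852772,  e^(−rT) = 0.596132
E₀ = V₀·N(d₁) − D·e^(−rT)·N(d₂)
   = 355.1028·0.946991 − 279.4926·0.596132·0.852772 = 194.194895
B₀ = V₀ − E₀ = 355.1028 − 194.194895 = 160.907905

E0=194.1949 B0=160.9079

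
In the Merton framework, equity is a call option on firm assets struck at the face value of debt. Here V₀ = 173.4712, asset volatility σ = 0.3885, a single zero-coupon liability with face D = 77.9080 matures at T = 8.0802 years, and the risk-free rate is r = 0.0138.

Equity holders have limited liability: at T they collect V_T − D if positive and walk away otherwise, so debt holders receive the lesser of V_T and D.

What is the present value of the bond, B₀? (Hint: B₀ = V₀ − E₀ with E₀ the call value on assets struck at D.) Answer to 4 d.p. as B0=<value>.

d₁ = [ln(V₀/D) + (r + σ²/2)T] / (σ√T)
   = [ln(173.4712/77.9080) + (0.0138 + 0.5·0.3885²)·8.0802] / (0.3885·√8.0802)
   = [0.800483 + 0.721288] / 1.104338 = 1.377994
d₂ = d₁ − σ√T = 1.377994 − 1.104338 = 0.273656
N(d₁) = 0.915897,  N(d₂) = 0.607825,  e^(−rT) = 0.894485
E₀ = V₀·N(d₁) − D·e^(−rT)·N(d₂)
   = 173.4712·0.915897 − 77.9080·0.894485·0.607825 = 116.523952
B₀ = V₀ − E₀ = 173.4712 − 116.523952 = 56.947248

B0=56.9472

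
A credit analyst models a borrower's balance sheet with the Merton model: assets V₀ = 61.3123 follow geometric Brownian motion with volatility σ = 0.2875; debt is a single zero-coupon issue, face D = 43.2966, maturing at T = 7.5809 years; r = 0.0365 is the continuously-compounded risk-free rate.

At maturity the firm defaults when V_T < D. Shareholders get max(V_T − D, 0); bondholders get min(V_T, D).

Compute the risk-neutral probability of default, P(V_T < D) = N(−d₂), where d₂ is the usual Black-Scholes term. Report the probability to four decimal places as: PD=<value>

d₁ = [ln(V₀/D) + (r + σ²/2)T] / (σ√T)
   = [ln(61.3123/43.2966) + (0.0365 + 0.5·0.2875²)·7.5809] / (0.2875·√7.5809)
   = [0.347906 + 0.590007] / 0.791586 = 1.184853
d₂ = d₁ − σ√T = 1.184853 − 0.791586 = 0.393267
risk-neutral PD = N(−d₂) = N(-0.393267) = 0.347061

PD=0.3471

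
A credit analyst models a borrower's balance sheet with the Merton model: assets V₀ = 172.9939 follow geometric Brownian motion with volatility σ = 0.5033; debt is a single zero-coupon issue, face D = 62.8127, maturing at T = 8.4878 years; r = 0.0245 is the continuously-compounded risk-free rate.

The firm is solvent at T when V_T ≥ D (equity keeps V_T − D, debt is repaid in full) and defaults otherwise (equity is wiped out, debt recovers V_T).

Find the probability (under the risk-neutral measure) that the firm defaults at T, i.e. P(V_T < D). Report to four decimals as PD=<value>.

PD=0.4603

d₁ = [ln(V₀/D) + (r + σ²/2)T] / (σ√T)
   = [ln(172.9939/62.8127) + (0.0245 + 0.5·0.5033²)·8.4878] / (0.5033·√8.4878)
   = [1.013099 + 1.282977] / 1.466306 = 1.565892
d₂ = d₁ − σ√T = 1.565892 − 1.466306 = 0.099586
risk-neutral PD = N(−d₂) = N(-0.099586) = 0.460336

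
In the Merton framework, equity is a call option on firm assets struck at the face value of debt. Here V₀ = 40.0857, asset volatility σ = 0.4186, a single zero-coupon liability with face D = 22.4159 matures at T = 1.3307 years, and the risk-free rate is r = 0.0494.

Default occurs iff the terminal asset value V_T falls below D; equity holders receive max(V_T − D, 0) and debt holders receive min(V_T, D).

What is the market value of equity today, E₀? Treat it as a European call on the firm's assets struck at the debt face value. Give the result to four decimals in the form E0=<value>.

E0=19.6697

d₁ = [ln(V₀/D) + (r + σ²/2)T] / (σ√T)
   = [ln(40.0857/22.4159) + (0.0494 + 0.5·0.4186²)·1.3307] / (0.4186·√1.3307)
   = [0.581249 + 0.182323] / 0.482880 = 1.581288
d₂ = d₁ − σ√T = 1.581288 − 0.482880 = 1.098408
N(d₁) = 0.943094,  N(d₂) = 0.863987,  e^(−rT) = 0.936377
E₀ = V₀·N(d₁) − D·e^(−rT)·N(d₂)
   = 40.0857·0.943094 − 22.4159·0.936377·0.863987 = 19.669717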